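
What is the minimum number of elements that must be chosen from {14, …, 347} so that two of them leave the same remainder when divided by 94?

Group the integers by remainder mod 94; there are 94 residue classes, each nonempty in this range.
Choosing one from each class (94 integers) avoids any shared remainder.
One more choice must repeat a class, so two differ by a multiple of 94. Hence 94 + 1 = 95.

95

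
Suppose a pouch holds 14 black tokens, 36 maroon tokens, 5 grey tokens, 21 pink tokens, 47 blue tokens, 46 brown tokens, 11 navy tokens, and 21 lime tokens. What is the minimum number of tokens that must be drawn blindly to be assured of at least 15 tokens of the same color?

101

In the worst case we take at most 14 of each color, but all 5 grey and all 11 navy (fewer than 14), giving 14 + 14 + 5 + 14 + 14 + 14 + 11 + 14 = 100.
One more token then forces some color to 15, so 100 + 1 = 101.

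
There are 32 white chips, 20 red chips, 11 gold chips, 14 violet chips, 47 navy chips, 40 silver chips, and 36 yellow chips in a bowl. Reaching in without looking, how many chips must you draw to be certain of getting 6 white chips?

174

To avoid white chips as long as possible, exhaust the other 6 colors first.
The worst case draws every non-white chip first: 20 + 11 + 14 + 47 + 40 + 36 = 168.
The next 6 draws are then forced to be white, giving 168 + 6 = 174.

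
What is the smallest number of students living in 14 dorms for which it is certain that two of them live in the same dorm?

There are 14 dorms acting as pigeonholes.
With 14 students we could place one in each, avoiding any repeat.
One more forces some class to hold 2, so 14 + 1 = 15.

15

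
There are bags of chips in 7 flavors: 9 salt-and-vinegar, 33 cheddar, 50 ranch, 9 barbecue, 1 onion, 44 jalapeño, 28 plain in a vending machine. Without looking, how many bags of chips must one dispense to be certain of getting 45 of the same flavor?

169

Treat the 7 flavors as pigeonholes.
In the worst case we take at most 44 of each flavor, but all 9 salt-and-vinegar, all 33 cheddar, all 9 barbecue, all 1 onion, and all 28 plain (fewer than 44), giving 9 + 33 + 44 + 9 + 1 + 44 + 28 = 168.
One more bag of chips then forces some flavor to 45, so 168 + 1 = 169.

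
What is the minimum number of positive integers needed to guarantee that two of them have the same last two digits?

101

There are 100 possible two-digit endings acting as pigeonholes.
With 100 positive integers we could place one in each, avoiding any repeat.
One more forces some class to hold 2, so 100 + 1 = 101.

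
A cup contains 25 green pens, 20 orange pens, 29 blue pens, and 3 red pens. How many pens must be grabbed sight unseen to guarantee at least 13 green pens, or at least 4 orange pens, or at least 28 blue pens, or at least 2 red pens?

44

The worst case stops just short of every target: 12 green, 3 orange, 27 blue, 1 red — 12 + 3 + 27 + 1 = 43 pens.
One more pen must push some ink color to its target, so 43 + 1 = 44.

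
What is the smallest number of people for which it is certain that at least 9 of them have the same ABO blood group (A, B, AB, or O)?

33

There are 4 ABO blood groups acting as pigeonholes.
With 4 × 8 = 32 people we could place exactly 8 in each, with no class reaching 9.
One more forces some class to hold 9, so 32 + 1 = 33.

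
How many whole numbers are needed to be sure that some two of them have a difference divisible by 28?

Two integers differ by a multiple of 28 exactly when they share a remainder mod 28.
There are 28 residue classes mod 28, so 28 integers can all lie in distinct classes.
One more integer must repeat a residue, giving a difference divisible by 28. So n = 28 + 1 = 29.

29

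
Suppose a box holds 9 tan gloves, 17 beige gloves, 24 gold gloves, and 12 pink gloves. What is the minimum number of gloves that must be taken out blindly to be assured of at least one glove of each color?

54

The hardest color to obtain is tan: we could draw every other glove first — 62 − 9 = 53 gloves — without a single tan one.
The next draw must be tan, so 53 + 1 = 54.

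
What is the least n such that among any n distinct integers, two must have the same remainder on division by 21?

22

Use the pigeonhole principle on residue classes: two integers differ by a multiple of 21 exactly when they share a remainder mod 21.
There are 21 residue classes mod 21, so 21 integers can all lie in distinct classes.
One more integer must repeat a residue, giving a difference divisible by 21. So n = 21 + 1 = 22.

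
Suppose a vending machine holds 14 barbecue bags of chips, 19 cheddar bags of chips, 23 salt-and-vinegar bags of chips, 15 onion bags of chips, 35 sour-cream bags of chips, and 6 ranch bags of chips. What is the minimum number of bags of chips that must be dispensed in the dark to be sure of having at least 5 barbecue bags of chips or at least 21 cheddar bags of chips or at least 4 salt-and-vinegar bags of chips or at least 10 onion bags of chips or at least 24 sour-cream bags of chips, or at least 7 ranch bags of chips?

65

The worst case stops just short of every target: 4 barbecue, all 19 cheddar, 3 salt-and-vinegar, 9 onion, 23 sour-cream, 6 ranch — 4 + 19 + 3 + 9 + 23 + 6 = 64 bags of chips.
One more bag of chips must push some flavor to its target, so 64 + 1 = 65.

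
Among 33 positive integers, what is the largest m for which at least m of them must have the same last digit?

If each of the 10 possible last digits held at most 3, the total would be at most 10 × 3 = 30 < 33, a contradiction.
So at least one holds ⌈33/10⌉ = 4.

4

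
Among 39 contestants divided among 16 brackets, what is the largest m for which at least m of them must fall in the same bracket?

3

If each of the 16 brackets held at most 2, the total would be at most 16 × 2 = 32 < 39, a contradiction.
So at least one holds ⌈39/16⌉ = 3.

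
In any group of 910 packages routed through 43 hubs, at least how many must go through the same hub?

22

If each of the 43 hubs held at most 21, the total would be at most 43 × 21 = 903 < 910, a contradiction.
So at least one holds ⌈910/43⌉ = 22.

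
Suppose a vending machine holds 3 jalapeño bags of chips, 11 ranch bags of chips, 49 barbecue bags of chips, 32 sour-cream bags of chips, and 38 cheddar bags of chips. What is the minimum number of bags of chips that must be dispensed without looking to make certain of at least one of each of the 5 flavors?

The hardest flavor to obtain is jalapeño: we could draw every other bag of chips first — 133 − 3 = 130 bags of chips — without a single jalapeño one.
The next draw must be jalapeño, so 130 + 1 = 131.

131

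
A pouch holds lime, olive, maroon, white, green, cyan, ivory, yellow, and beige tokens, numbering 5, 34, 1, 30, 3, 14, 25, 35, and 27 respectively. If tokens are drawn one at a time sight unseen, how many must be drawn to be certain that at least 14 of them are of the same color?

In the worst case we take at most 13 of each color, but all 5 lime, all 1 maroon, and all 3 green (fewer than 13), giving 5 + 13 + 1 + 13 + 3 + 13 + 13 + 13 + 13 = 87.
One more token then forces some color to 14, so 87 + 1 = 88.

88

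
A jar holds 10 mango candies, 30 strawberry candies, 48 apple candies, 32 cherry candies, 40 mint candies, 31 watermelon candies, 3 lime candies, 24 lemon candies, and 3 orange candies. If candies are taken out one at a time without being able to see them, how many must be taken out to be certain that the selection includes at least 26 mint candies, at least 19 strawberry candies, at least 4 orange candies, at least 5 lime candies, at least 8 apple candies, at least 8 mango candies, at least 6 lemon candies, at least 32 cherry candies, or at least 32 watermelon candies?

131

The worst case stops just short of every target: 7 mango, 18 strawberry, 7 apple, 31 cherry, 25 mint, 31 watermelon, all 3 lime, 5 lemon, 3 orange — 7 + 18 + 7 + 31 + 25 + 31 + 3 + 5 + 3 = 130 candies.
One more candy must push some flavor to its target, so 130 + 1 = 131.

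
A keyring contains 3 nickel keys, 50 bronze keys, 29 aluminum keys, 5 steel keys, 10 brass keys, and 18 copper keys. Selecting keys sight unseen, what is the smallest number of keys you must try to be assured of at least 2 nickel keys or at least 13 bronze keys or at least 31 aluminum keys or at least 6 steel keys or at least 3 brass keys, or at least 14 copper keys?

63

The worst case stops just short of every target: 1 nickel, 12 bronze, all 29 aluminum, 5 steel, 2 brass, 13 copper — 1 + 12 + 29 + 5 + 2 + 13 = 62 keys.
One more key must push some type to its target, so 62 + 1 = 63.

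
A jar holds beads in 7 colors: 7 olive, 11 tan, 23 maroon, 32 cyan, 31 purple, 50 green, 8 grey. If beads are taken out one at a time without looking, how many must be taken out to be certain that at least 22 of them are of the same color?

Treat the 7 colors as pigeonholes.
In the worst case we take at most 21 of each color, but all 7 olive, all 11 tan, and all 8 grey (fewer than 21), giving 7 + 11 + 21 + 21 + 21 + 21 + 8 = 110.
One more bead then forces some color to 22, so 110 + 1 = 111.

111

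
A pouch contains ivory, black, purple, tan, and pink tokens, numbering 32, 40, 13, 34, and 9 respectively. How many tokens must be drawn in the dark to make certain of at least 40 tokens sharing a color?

Treat the 5 colors as pigeonholes.
In the worst case we take at most 39 of each color, but all 32 ivory, all 13 purple, all 34 tan, and all 9 pink (fewer than 39), giving 32 + 39 + 13 + 34 + 9 = 127.
One more token then forces some color to 40, so 127 + 1 = 128.

128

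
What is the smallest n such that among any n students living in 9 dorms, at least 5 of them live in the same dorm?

37

There are 9 dorms acting as pigeonholes.
With 9 × 4 = 36 students we could place exactly 4 in each, with no class reaching 5.
One more forces some class to hold 5, so 36 + 1 = 37.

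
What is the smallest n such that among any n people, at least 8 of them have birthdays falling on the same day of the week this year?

50

There are 7 days of the week acting as pigeonholes.
With 7 × 7 = 49 people we could place exactly 7 in each, with no class reaching 8.
One more forces some class to hold 8, so 49 + 1 = 50.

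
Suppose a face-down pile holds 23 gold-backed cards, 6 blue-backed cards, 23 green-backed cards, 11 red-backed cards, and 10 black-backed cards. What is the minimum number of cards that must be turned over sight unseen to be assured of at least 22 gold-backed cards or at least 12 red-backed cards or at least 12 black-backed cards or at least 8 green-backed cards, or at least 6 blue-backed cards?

Each of the 5 back colors has its own threshold; avoid all of them simultaneously.
The worst case stops just short of every target: 21 gold-backed, 5 blue-backed, 7 green-backed, 11 red-backed, all 10 black-backed — 21 + 5 + 7 + 11 + 10 = 54 cards.
One more card must push some back color to its target, so 54 + 1 = 55.

55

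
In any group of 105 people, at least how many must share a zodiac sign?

If each of the 12 zodiac signs held at most 8, the total would be at most 12 × 8 = 96 < 105, a contradiction.
So at least one holds ⌈105/12⌉ = 9.

9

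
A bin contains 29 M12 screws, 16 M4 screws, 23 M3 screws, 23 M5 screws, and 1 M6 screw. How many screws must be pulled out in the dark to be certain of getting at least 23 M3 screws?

The worst case draws every non-M3 screw first: 29 + 16 + 23 + 1 = 69.
The next 23 draws are then forced to be M3, giving 69 + 23 = 92.

92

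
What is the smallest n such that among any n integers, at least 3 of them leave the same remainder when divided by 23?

There are 23 residue classes modulo 23 acting as pigeonholes.
With 23 × 2 = 46 integers we could place exactly 2 in each, with no class reaching 3.
One more forces some class to hold 3, so 46 + 1 = 47.

47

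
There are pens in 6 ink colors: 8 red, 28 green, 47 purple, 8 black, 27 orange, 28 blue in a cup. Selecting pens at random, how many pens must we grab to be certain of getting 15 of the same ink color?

73

Treat the 6 ink colors as pigeonholes.
In the worst case we take at most 14 of each ink color, but all 8 red and all 8 black (fewer than 14), giving 8 + 14 + 14 + 8 + 14 + 14 = 72.
One more pen then forces some ink color to 15, so 72 + 1 = 73.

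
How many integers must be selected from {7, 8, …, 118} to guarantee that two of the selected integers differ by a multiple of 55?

Group the integers by remainder mod 55; there are 55 residue classes, each nonempty in this range.
Choosing one from each class (55 integers) avoids any shared remainder.
One more choice must repeat a class, so two differ by a multiple of 55. Hence 55 + 1 = 56.

56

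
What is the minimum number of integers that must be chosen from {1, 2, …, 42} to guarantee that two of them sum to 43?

22

Partition {1, …, 42} into 21 pairs: {1,42}, {2,41}, …, {21,22}.
Choosing 21 integers — say the integers 1 through 21 — takes one from each pair and avoids the property.
Choosing 22 forces two into the same pair by pigeonhole, and those sum to 43. So 22.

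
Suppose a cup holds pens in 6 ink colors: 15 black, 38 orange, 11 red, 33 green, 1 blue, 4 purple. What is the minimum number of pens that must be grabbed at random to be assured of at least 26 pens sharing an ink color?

82

Treat the 6 ink colors as pigeonholes.
In the worst case we take at most 25 of each ink color, but all 15 black, all 11 red, all 1 blue, and all 4 purple (fewer than 25), giving 15 + 25 + 11 + 25 + 1 + 4 = 81.
One more pen then forces some ink color to 26, so 81 + 1 = 82.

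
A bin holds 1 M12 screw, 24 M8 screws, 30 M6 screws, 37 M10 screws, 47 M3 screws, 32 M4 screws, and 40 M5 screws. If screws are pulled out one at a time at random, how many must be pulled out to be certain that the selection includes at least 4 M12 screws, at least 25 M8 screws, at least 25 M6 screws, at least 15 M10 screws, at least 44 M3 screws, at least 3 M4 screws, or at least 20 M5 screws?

128

The worst case stops just short of every target: all 1 M12, 24 M8, 24 M6, 14 M10, 43 M3, 2 M4, 19 M5 — 1 + 24 + 24 + 14 + 43 + 2 + 19 = 127 screws.
One more screw must push some size to its target, so 127 + 1 = 128.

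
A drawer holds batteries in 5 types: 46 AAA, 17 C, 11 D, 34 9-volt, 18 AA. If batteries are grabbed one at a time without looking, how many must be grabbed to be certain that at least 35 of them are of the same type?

115

Treat the 5 types as pigeonholes.
In the worst case we take at most 34 of each type, but all 17 C, all 11 D, and all 18 AA (fewer than 34), giving 34 + 17 + 11 + 34 + 18 = 114.
One more battery then forces some type to 35, so 114 + 1 = 115.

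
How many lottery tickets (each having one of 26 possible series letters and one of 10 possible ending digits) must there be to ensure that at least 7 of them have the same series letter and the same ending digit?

1561

There are 26 × 10 = 260 (series letter, ending digit) combinations acting as pigeonholes.
With 260 × 6 = 1560 lottery tickets we could place exactly 6 in each, with no (series letter, ending digit) pair reaching 7.
One more forces some (series letter, ending digit) pair to hold 7, so 1560 + 1 = 1561.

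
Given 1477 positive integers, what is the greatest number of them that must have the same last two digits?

There are 100 possible two-digit endings, which serve as the pigeonholes.
If each of the 100 possible two-digit endings held at most 14, the total would be at most 100 × 14 = 1400 < 1477, a contradiction.
So at least one holds ⌈1477/100⌉ = 15.

15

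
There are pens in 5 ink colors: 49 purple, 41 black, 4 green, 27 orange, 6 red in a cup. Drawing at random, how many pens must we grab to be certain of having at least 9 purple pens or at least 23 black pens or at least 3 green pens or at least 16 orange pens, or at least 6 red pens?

Each of the 5 ink colors has its own threshold; avoid all of them simultaneously.
The worst case stops just short of every target: 8 purple, 22 black, 2 green, 15 orange, 5 red — 8 + 22 + 2 + 15 + 5 = 52 pens.
One more pen must push some ink color to its target, so 52 + 1 = 53.

53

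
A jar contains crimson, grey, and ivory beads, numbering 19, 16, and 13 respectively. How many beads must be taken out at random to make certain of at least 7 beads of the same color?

The worst case takes 6 beads of each color without reaching 7 of any: 3 × 6 = 18.
The next bead must bring some color to 7, so 18 + 1 = 19.

19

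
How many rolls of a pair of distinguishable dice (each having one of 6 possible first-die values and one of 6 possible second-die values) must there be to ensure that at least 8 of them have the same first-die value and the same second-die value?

There are 6 × 6 = 36 (first-die value, second-die value) combinations acting as pigeonholes.
With 36 × 7 = 252 rolls of a pair of distinguishable dice we could place exactly 7 in each, with no (first-die value, second-die value) pair reaching 8.
One more forces some (first-die value, second-die value) pair to hold 8, so 252 + 1 = 253.

253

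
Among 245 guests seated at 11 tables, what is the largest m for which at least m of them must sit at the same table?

23

The 245 guests fall into 11 tables.
If each of the 11 tables held at most 22, the total would be at most 11 × 22 = 242 < 245, a contradiction.
So at least one holds ⌈245/11⌉ = 23.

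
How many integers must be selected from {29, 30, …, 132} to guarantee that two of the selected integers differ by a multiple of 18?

19

Group the integers by remainder mod 18; there are 18 residue classes, each nonempty in this range.
Choosing one from each class (18 integers) avoids any shared remainder.
One more choice must repeat a class, so two differ by a multiple of 18. Hence 18 + 1 = 19.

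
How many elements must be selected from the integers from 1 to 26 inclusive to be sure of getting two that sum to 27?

14

Partition {1, …, 26} into 13 pairs: {1,26}, {2,25}, …, {13,14}.
Choosing 13 integers — say the integers 1 through 13 — takes one from each pair and avoids the property.
Choosing 14 forces two into the same pair by pigeonhole, and those sum to 27. So 14.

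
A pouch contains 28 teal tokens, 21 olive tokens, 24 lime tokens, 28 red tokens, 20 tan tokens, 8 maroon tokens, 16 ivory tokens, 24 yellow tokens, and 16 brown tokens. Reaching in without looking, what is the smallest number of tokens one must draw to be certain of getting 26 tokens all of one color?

In the worst case we take at most 25 of each color, but all 21 olive, all 24 lime, all 20 tan, all 8 maroon, all 16 ivory, all 24 yellow, and all 16 brown (fewer than 25), giving 25 + 21 + 24 + 25 + 20 + 8 + 16 + 24 + 16 = 179.
One more token then forces some color to 26, so 179 + 1 = 180.

180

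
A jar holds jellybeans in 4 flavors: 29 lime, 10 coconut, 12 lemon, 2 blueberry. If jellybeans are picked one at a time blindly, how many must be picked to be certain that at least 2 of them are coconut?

The worst case draws every non-coconut jellybean first: 29 + 12 + 2 = 43.
The next 2 draws are then forced to be coconut, giving 43 + 2 = 45.

45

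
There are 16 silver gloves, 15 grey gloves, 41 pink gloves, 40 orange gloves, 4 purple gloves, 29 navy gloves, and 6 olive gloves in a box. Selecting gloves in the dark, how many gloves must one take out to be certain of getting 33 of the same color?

Treat the 7 colors as pigeonholes.
In the worst case we take at most 32 of each color, but all 16 silver, all 15 grey, all 4 purple, all 29 navy, and all 6 olive (fewer than 32), giving 16 + 15 + 32 + 32 + 4 + 29 + 6 = 134.
One more glove then forces some color to 33, so 134 + 1 = 135.

135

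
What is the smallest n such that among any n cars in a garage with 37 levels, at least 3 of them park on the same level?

75

There are 37 levels acting as pigeonholes.
With 37 × 2 = 74 cars we could place exactly 2 in each, with no class reaching 3.
One more forces some class to hold 3, so 74 + 1 = 75.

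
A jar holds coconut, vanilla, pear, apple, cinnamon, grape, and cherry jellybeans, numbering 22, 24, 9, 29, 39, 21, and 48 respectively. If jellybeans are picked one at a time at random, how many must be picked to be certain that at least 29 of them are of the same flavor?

161

In the worst case we take at most 28 of each flavor, but all 22 coconut, all 24 vanilla, all 9 pear, and all 21 grape (fewer than 28), giving 22 + 24 + 9 + 28 + 28 + 21 + 28 = 160.
One more jellybean then forces some flavor to 29, so 160 + 1 = 161.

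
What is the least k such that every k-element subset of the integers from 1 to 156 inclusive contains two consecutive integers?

79

Partition {1, …, 156} into 78 pairs: {1,2}, {3,4}, …, {155,156}.
Choosing 78 integers — say the 78 even numbers 2, 4, …, 156 — takes one from each pair and avoids the property.
Choosing 79 forces two into the same pair by pigeonhole, and those are consecutive. So 79.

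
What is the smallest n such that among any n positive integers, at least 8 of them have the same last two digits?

701

There are 100 possible two-digit endings acting as pigeonholes.
With 100 × 7 = 700 positive integers we could place exactly 7 in each, with no class reaching 8.
One more forces some class to hold 8, so 700 + 1 = 701.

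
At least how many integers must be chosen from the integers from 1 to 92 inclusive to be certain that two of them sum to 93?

47

Partition {1, …, 92} into 46 pairs: {1,92}, {2,91}, …, {46,47}.
Choosing 46 integers — say the integers 1 through 46 — takes one from each pair and avoids the property.
Choosing 47 forces two into the same pair by pigeonhole, and those sum to 93. So 47.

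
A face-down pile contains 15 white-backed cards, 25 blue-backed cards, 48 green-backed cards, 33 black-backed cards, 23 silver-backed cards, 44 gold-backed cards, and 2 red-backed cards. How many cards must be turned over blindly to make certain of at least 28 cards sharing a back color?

147

Treat the 7 back colors as pigeonholes.
In the worst case we take at most 27 of each back color, but all 15 white-backed, all 25 blue-backed, all 23 silver-backed, and all 2 red-backed (fewer than 27), giving 15 + 25 + 27 + 27 + 23 + 27 + 2 = 146.
One more card then forces some back color to 28, so 146 + 1 = 147.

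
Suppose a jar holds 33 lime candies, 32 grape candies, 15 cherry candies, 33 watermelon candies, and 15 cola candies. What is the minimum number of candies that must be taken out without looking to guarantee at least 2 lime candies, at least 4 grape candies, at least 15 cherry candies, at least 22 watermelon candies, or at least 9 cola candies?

The worst case stops just short of every target: 1 lime, 3 grape, 14 cherry, 21 watermelon, 8 cola — 1 + 3 + 14 + 21 + 8 = 47 candies.
One more candy must push some flavor to its target, so 47 + 1 = 48.

48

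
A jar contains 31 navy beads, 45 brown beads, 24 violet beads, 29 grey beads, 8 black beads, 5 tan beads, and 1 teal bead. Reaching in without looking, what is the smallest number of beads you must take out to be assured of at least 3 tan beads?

The worst case draws every non-tan bead first: 31 + 45 + 24 + 29 + 8 + 1 = 138.
The next 3 draws are then forced to be tan, giving 138 + 3 = 141.

141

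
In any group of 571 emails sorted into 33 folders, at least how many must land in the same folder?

If each of the 33 folders held at most 17, the total would be at most 33 × 17 = 561 < 571, a contradiction.
So at least one holds ⌈571/33⌉ = 18.

18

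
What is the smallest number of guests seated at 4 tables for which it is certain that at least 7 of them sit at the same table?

25

There are 4 tables acting as pigeonholes.
With 4 × 6 = 24 guests we could place exactly 6 in each, with no class reaching 7.
One more forces some class to hold 7, so 24 + 1 = 25.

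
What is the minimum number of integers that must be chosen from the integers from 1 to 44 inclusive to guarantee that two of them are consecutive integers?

Partition {1, …, 44} into 22 pairs: {1,2}, {3,4}, …, {43,44}.
Choosing 22 integers — say the 22 even numbers 2, 4, …, 44 — takes one from each pair and avoids the property.
Choosing 23 forces two into the same pair by pigeonhole, and those are consecutive. So 23.

23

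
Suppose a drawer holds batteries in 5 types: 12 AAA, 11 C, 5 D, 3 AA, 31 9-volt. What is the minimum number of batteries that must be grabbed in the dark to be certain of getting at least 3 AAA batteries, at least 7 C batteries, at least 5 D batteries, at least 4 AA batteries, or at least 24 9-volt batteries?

39

Each of the 5 types has its own threshold; avoid all of them simultaneously.
The worst case stops just short of every target: 2 AAA, 6 C, 4 D, 3 AA, 23 9-volt — 2 + 6 + 4 + 3 + 23 = 38 batteries.
One more battery must push some type to its target, so 38 + 1 = 39.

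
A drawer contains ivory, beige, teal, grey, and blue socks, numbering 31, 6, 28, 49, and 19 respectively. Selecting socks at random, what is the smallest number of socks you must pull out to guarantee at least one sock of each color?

128

The hardest color to obtain is beige: we could draw every other sock first — 133 − 6 = 127 socks — without a single beige one.
The next draw must be beige, so 127 + 1 = 128.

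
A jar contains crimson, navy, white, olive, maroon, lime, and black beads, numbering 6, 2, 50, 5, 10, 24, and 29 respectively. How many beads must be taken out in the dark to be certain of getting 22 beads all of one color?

Treat the 7 colors as pigeonholes.
In the worst case we take at most 21 of each color, but all 6 crimson, all 2 navy, all 5 olive, and all 10 maroon (fewer than 21), giving 6 + 2 + 21 + 5 + 10 + 21 + 21 = 86.
One more bead then forces some color to 22, so 86 + 1 = 87.

87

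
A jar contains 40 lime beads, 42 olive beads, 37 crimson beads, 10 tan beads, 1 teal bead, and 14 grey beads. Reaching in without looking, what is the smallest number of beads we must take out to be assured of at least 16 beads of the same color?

71

Treat the 6 colors as pigeonholes.
In the worst case we take at most 15 of each color, but all 10 tan, all 1 teal, and all 14 grey (fewer than 15), giving 15 + 15 + 15 + 10 + 1 + 14 = 70.
One more bead then forces some color to 16, so 70 + 1 = 71.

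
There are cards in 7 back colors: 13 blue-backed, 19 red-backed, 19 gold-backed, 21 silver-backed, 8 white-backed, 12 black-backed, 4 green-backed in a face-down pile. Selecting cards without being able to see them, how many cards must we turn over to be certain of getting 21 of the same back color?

96

Treat the 7 back colors as pigeonholes.
In the worst case we take at most 20 of each back color, but all 13 blue-backed, all 19 red-backed, all 19 gold-backed, all 8 white-backed, all 12 black-backed, and all 4 green-backed (fewer than 20), giving 13 + 19 + 19 + 20 + 8 + 12 + 4 = 95.
One more card then forces some back color to 21, so 95 + 1 = 96.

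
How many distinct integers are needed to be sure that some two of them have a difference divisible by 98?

Two integers differ by a multiple of 98 exactly when they share a remainder mod 98.
There are 98 residue classes mod 98, so 98 integers can all lie in distinct classes.
One more integer must repeat a residue, giving a difference divisible by 98. So n = 98 + 1 = 99.

99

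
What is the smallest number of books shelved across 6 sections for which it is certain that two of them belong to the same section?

7

There are 6 sections acting as pigeonholes.
With 6 books we could place one in each, avoiding any repeat.
One more forces some class to hold 2, so 6 + 1 = 7.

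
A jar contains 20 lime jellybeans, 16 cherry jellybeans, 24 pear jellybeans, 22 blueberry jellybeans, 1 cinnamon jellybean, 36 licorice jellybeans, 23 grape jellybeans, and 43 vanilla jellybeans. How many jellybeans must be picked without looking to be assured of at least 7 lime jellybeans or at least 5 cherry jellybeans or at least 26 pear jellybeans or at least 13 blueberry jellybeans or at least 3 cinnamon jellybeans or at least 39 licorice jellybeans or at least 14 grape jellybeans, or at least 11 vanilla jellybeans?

The worst case stops just short of every target: 6 lime, 4 cherry, all 24 pear, 12 blueberry, all 1 cinnamon, all 36 licorice, 13 grape, 10 vanilla — 6 + 4 + 24 + 12 + 1 + 36 + 13 + 10 = 106 jellybeans.
One more jellybean must push some flavor to its target, so 106 + 1 = 107.

107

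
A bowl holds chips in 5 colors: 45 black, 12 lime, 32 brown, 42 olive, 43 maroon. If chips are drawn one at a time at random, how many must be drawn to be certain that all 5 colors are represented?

163

The hardest color to obtain is lime: we could draw every other chip first — 174 − 12 = 162 chips — without a single lime one.
The next draw must be lime, so 162 + 1 = 163.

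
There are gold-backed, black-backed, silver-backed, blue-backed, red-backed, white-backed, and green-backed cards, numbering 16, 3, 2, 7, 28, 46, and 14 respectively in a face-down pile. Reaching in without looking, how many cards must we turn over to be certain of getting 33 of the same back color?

In the worst case we take at most 32 of each back color, but all 16 gold-backed, all 3 black-backed, all 2 silver-backed, all 7 blue-backed, all 28 red-backed, and all 14 green-backed (fewer than 32), giving 16 + 3 + 2 + 7 + 28 + 32 + 14 = 102.
One more card then forces some back color to 33, so 102 + 1 = 103.

103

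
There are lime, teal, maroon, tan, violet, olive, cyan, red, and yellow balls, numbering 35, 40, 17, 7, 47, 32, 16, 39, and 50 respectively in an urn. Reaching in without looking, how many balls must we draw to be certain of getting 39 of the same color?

In the worst case we take at most 38 of each color, but all 35 lime, all 17 maroon, all 7 tan, all 32 olive, and all 16 cyan (fewer than 38), giving 35 + 38 + 17 + 7 + 38 + 32 + 16 + 38 + 38 = 259.
One more ball then forces some color to 39, so 259 + 1 = 260.

260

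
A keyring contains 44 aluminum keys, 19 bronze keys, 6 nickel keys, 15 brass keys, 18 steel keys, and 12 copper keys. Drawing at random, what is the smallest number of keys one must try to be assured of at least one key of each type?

The hardest type to obtain is nickel: we could draw every other key first — 114 − 6 = 108 keys — without a single nickel one.
The next draw must be nickel, so 108 + 1 = 109.

109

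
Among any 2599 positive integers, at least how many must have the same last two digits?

There are 100 possible two-digit endings, which serve as the pigeonholes.
If each of the 100 possible two-digit endings held at most 25, the total would be at most 100 × 25 = 2500 < 2599, a contradiction.
So at least one holds ⌈2599/100⌉ = 26.

26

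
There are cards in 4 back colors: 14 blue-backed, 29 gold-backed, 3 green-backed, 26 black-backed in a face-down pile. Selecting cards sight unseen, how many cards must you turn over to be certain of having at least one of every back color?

The hardest back color to obtain is green-backed: we could draw every other card first — 72 − 3 = 69 cards — without a single green-backed one.
The next draw must be green-backed, so 69 + 1 = 70.

70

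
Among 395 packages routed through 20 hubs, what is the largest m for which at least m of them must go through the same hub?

If each of the 20 hubs held at most 19, the total would be at most 20 × 19 = 380 < 395, a contradiction.
So at least one holds ⌈395/20⌉ = 20.

20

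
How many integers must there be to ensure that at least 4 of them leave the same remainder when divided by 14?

43

There are 14 residue classes modulo 14 acting as pigeonholes.
With 14 × 3 = 42 integers we could place exactly 3 in each, with no class reaching 4.
One more forces some class to hold 4, so 42 + 1 = 43.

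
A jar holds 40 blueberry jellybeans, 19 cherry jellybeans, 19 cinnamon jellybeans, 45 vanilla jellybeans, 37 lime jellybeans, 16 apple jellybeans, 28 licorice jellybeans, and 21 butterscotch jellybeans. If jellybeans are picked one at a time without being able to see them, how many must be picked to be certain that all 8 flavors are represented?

210

The hardest flavor to obtain is apple: we could draw every other jellybean first — 225 − 16 = 209 jellybeans — without a single apple one.
The next draw must be apple, so 209 + 1 = 210.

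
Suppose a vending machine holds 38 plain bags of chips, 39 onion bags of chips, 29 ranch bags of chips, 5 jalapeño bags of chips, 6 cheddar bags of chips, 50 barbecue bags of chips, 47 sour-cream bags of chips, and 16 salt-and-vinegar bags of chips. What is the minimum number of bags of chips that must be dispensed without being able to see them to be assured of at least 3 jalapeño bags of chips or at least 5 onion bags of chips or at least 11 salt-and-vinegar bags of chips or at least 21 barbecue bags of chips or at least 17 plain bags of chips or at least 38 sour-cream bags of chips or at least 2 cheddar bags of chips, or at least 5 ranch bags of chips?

The worst case stops just short of every target: 16 plain, 4 onion, 4 ranch, 2 jalapeño, 1 cheddar, 20 barbecue, 37 sour-cream, 10 salt-and-vinegar — 16 + 4 + 4 + 2 + 1 + 20 + 37 + 10 = 94 bags of chips.
One more bag of chips must push some flavor to its target, so 94 + 1 = 95.

95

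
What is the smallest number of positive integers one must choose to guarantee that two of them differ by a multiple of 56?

Two integers differ by a multiple of 56 exactly when they share a remainder mod 56.
There are 56 residue classes mod 56, so 56 integers can all lie in distinct classes.
One more integer must repeat a residue, giving a difference divisible by 56. So n = 56 + 1 = 57.

57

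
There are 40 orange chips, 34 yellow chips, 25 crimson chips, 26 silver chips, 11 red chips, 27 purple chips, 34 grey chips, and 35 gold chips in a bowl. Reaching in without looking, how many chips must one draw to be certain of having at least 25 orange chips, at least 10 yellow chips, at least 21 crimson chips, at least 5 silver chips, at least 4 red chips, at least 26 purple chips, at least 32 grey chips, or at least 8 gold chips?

The worst case stops just short of every target: 24 orange, 9 yellow, 20 crimson, 4 silver, 3 red, 25 purple, 31 grey, 7 gold — 24 + 9 + 20 + 4 + 3 + 25 + 31 + 7 = 123 chips.
One more chip must push some color to its target, so 123 + 1 = 124.

124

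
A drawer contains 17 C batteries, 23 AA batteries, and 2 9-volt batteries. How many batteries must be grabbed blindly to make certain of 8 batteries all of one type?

17

In the worst case we take at most 7 of each type, but all 2 9-volt (fewer than 7), giving 7 + 7 + 2 = 16.
One more battery then forces some type to 8, so 16 + 1 = 17.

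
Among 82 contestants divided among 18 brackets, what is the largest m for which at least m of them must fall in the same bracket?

The 82 contestants fall into 18 brackets.
If each of the 18 brackets held at most 4, the total would be at most 18 × 4 = 72 < 82, a contradiction.
So at least one holds ⌈82/18⌉ = 5.

5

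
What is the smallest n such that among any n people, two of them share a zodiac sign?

13

There are 12 zodiac signs acting as pigeonholes.
With 12 people we could place one in each, avoiding any repeat.
One more forces some class to hold 2, so 12 + 1 = 13.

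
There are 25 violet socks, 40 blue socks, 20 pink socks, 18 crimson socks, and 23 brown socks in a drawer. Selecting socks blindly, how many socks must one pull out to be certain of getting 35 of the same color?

121

In the worst case we take at most 34 of each color, but all 25 violet, all 20 pink, all 18 crimson, and all 23 brown (fewer than 34), giving 25 + 34 + 20 + 18 + 23 = 120.
One more sock then forces some color to 35, so 120 + 1 = 121.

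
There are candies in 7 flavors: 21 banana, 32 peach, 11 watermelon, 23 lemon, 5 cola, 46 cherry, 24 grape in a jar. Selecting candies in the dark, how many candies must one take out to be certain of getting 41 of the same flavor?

Treat the 7 flavors as pigeonholes.
In the worst case we take at most 40 of each flavor, but all 21 banana, all 32 peach, all 11 watermelon, all 23 lemon, all 5 cola, and all 24 grape (fewer than 40), giving 21 + 32 + 11 + 23 + 5 + 40 + 24 = 156.
One more candy then forces some flavor to 41, so 156 + 1 = 157.

157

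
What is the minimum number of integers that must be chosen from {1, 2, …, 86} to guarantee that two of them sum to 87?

44

Partition {1, …, 86} into 43 pairs: {1,86}, {2,85}, …, {43,44}.
Choosing 43 integers — say the integers 1 through 43 — takes one from each pair and avoids the property.
Choosing 44 forces two into the same pair by pigeonhole, and those sum to 87. So 44.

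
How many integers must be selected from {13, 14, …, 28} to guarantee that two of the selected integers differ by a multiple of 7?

8

Use the pigeonhole principle on residue classes: group the integers by remainder mod 7; there are 7 residue classes, each nonempty in this range.
Choosing one from each class (7 integers) avoids any shared remainder.
One more choice must repeat a class, so two differ by a multiple of 7. Hence 7 + 1 = 8.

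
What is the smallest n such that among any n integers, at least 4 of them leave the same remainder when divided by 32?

97

There are 32 residue classes modulo 32 acting as pigeonholes.
With 32 × 3 = 96 integers we could place exactly 3 in each, with no class reaching 4.
One more forces some class to hold 4, so 96 + 1 = 97.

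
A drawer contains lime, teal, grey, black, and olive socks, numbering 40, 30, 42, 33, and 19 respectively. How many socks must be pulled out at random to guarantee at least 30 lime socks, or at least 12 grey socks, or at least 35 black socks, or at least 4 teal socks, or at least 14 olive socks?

The worst case stops just short of every target: 29 lime, 3 teal, 11 grey, all 33 black, 13 olive — 29 + 3 + 11 + 33 + 13 = 89 socks.
One more sock must push some color to its target, so 89 + 1 = 90.

90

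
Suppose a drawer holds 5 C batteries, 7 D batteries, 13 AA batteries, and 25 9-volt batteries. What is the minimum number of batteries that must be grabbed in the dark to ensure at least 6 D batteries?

49

The worst case draws every non-D battery first: 5 + 13 + 25 = 43.
The next 6 draws are then forced to be D, giving 43 + 6 = 49.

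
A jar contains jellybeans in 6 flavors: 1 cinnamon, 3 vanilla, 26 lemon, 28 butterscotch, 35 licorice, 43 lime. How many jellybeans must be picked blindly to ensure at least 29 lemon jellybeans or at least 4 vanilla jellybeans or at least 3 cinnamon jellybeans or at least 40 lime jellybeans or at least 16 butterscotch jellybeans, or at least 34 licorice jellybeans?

Each of the 6 flavors has its own threshold; avoid all of them simultaneously.
The worst case stops just short of every target: all 1 cinnamon, 3 vanilla, all 26 lemon, 15 butterscotch, 33 licorice, 39 lime — 1 + 3 + 26 + 15 + 33 + 39 = 117 jellybeans.
One more jellybean must push some flavor to its target, so 117 + 1 = 118.

118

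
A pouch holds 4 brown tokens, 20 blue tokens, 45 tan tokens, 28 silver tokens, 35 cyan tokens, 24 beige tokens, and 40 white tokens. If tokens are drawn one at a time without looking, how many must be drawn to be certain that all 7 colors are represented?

The hardest color to obtain is brown: we could draw every other token first — 196 − 4 = 192 tokens — without a single brown one.
The next draw must be brown, so 192 + 1 = 193.

193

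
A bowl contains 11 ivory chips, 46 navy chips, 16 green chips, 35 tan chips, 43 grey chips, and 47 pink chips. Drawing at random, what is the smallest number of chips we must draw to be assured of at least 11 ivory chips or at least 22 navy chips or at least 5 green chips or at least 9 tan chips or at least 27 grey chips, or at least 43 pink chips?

The worst case stops just short of every target: 10 ivory, 21 navy, 4 green, 8 tan, 26 grey, 42 pink — 10 + 21 + 4 + 8 + 26 + 42 = 111 chips.
One more chip must push some color to its target, so 111 + 1 = 112.

112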